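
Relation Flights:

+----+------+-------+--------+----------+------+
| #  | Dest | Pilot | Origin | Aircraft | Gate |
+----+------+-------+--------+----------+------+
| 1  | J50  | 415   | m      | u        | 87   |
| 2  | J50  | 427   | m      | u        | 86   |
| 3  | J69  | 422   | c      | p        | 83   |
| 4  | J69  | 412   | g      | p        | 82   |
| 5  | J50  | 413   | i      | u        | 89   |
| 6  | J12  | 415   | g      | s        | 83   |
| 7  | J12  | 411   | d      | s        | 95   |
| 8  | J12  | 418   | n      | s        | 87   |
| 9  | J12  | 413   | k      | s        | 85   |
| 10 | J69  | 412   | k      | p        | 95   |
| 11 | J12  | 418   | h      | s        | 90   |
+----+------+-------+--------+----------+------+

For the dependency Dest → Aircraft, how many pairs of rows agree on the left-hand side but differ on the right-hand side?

0

Dest=J50: all 3 rows agree on Aircraft — 0 pairs.
Dest=J69: all 3 rows agree on Aircraft — 0 pairs.
Dest=J12: all 5 rows agree on Aircraft — 0 pairs.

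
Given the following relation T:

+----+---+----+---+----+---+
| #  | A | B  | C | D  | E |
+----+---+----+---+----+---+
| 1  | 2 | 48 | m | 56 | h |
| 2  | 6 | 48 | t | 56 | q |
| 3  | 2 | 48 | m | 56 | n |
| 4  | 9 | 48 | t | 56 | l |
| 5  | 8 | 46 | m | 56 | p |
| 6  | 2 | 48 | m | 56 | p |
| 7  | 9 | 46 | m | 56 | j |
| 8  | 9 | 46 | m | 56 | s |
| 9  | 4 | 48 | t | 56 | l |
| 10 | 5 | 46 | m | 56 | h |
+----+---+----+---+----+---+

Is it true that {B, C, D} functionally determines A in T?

(B=48, C=m, D=56): rows 1, 3, 6 → A = 2, 2, 2 ✓
(B=48, C=t, D=56): rows 2, 4, 9 → A takes values {6, 9, 4} — violation
(B=46, C=m, D=56): rows 5, 7, 8, 10 → A takes values {8, 9, 5} — violation
Two rows agree on {B, C, D} but differ on A, so {B, C, D} -> A does not hold.

No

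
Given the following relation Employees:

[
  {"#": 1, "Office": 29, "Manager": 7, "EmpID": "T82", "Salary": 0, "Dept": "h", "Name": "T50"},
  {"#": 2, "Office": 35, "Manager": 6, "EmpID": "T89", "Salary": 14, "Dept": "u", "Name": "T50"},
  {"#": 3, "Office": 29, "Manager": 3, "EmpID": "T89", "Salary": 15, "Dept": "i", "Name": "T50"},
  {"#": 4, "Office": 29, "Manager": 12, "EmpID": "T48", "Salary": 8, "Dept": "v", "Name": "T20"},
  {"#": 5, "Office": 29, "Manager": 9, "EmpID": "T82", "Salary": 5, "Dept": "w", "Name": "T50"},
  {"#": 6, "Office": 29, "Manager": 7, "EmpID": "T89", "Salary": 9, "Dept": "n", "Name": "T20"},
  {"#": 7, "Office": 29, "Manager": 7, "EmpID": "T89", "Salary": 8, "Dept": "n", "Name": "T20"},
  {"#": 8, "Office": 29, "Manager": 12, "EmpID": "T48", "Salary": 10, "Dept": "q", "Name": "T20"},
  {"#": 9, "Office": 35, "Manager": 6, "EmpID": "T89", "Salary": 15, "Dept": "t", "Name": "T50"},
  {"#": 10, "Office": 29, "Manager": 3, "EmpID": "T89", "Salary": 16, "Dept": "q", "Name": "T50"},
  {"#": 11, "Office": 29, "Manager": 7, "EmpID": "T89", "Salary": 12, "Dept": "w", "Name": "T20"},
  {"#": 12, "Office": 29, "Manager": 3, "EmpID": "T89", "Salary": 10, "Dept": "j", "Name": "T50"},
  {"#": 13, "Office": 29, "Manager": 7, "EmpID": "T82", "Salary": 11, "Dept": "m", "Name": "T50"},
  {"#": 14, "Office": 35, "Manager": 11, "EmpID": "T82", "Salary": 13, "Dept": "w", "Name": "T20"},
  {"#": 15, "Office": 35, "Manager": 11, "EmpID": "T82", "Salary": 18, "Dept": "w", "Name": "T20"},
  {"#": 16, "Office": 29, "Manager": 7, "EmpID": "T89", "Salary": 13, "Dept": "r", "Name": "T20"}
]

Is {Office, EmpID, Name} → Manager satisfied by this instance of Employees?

No

(Office=29, EmpID=T82, Name=T50): rows 1, 5, 13 → Manager takes values {7, 9} — violation
(Office=35, EmpID=T89, Name=T50): rows 2, 9 → Manager = 6, 6 ✓
(Office=29, EmpID=T89, Name=T50): rows 3, 10, 12 → Manager = 3, 3, 3 ✓
(Office=29, EmpID=T48, Name=T20): rows 4, 8 → Manager = 12, 12 ✓
(Office=29, EmpID=T89, Name=T20): rows 6, 7, 11, 16 → Manager = 7, 7, 7, 7 ✓
(Office=35, EmpID=T82, Name=T20): rows 14, 15 → Manager = 11, 11 ✓
Two rows agree on {Office, EmpID, Name} but differ on Manager, so {Office, EmpID, Name} → Manager does not hold.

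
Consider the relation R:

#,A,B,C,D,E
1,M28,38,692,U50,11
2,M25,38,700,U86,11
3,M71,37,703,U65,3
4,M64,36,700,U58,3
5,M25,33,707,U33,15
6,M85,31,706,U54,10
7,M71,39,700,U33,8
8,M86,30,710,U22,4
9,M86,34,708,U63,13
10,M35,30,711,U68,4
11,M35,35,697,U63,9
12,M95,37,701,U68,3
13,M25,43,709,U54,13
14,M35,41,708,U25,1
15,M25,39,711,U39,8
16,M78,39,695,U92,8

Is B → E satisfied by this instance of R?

B=38: rows 1, 2 → E = 11, 11 ✓
B=37: rows 3, 12 → E = 3, 3 ✓
B=36: row 4 → E = 3 ✓
B=33: row 5 → E = 15 ✓
B=31: row 6 → E = 10 ✓
B=39: rows 7, 15, 16 → E = 8, 8, 8 ✓
B=30: rows 8, 10 → E = 4, 4 ✓
B=34: row 9 → E = 13 ✓
B=35: row 11 → E = 9 ✓
B=43: row 13 → E = 13 ✓
B=41: row 14 → E = 1 ✓
Every B value is associated with a single E value, so B → E holds.

Yes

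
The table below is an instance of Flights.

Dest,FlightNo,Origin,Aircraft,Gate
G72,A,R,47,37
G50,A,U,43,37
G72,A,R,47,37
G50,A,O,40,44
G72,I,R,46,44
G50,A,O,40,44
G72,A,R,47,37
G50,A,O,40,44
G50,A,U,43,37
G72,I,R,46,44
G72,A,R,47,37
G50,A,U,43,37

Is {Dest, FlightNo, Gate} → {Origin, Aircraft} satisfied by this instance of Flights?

Yes

(Dest=G72, FlightNo=A, Gate=37): 4 rows → {Origin,Aircraft} = (R, 47), (R, 47), (R, 47), (R, 47) ✓
(Dest=G50, FlightNo=A, Gate=37): 3 rows → {Origin,Aircraft} = (U, 43), (U, 43), (U, 43) ✓
(Dest=G50, FlightNo=A, Gate=44): 3 rows → {Origin,Aircraft} = (O, 40), (O, 40), (O, 40) ✓
(Dest=G72, FlightNo=I, Gate=44): 2 rows → {Origin,Aircraft} = (R, 46), (R, 46) ✓
Every {Dest, FlightNo, Gate} value is associated with a single {Origin, Aircraft} value, so {Dest, FlightNo, Gate} → {Origin, Aircraft} holds.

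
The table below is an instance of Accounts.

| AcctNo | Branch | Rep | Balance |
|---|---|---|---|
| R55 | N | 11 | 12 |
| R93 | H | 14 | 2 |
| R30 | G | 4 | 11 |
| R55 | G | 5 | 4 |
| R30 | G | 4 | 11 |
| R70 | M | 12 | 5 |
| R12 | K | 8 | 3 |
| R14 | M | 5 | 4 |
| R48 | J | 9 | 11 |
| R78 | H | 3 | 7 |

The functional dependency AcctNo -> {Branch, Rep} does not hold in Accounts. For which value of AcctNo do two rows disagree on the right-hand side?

R55

AcctNo=R55: 2 rows → {Branch,Rep} takes values {(N, 11), (G, 5)} — violation
AcctNo=R93: 1 row → {Branch,Rep} = (H, 14) ✓
AcctNo=R30: 2 rows → {Branch,Rep} = (G, 4), (G, 4) ✓
AcctNo=R70: 1 row → {Branch,Rep} = (M, 12) ✓
AcctNo=R12: 1 row → {Branch,Rep} = (K, 8) ✓
AcctNo=R14: 1 row → {Branch,Rep} = (M, 5) ✓
AcctNo=R48: 1 row → {Branch,Rep} = (J, 9) ✓
AcctNo=R78: 1 row → {Branch,Rep} = (H, 3) ✓
The only AcctNo value with inconsistent RHS is AcctNo=R55.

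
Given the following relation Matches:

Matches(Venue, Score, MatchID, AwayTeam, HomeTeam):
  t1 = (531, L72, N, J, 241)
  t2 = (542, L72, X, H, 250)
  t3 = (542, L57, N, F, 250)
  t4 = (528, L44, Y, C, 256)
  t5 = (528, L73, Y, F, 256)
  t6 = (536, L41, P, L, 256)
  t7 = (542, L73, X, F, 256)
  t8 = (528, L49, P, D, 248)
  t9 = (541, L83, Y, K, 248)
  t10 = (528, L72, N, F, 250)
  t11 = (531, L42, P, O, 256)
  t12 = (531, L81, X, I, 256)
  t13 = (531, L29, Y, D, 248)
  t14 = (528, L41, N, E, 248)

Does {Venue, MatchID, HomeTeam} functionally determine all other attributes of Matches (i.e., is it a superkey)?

Rows 4 and 5 have the same {Venue, MatchID, HomeTeam} value (Venue=528, MatchID=Y, HomeTeam=256) but are distinct tuples, so {Venue, MatchID, HomeTeam} does not determine every attribute — not a superkey.

No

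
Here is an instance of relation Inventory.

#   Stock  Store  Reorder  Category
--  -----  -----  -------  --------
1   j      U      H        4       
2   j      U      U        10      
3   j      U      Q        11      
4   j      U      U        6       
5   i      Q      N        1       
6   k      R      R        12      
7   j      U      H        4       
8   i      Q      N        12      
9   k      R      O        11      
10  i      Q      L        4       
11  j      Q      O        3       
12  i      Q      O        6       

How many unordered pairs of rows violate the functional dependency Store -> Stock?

Store=U: all 5 rows agree on Stock — 0 pairs.
Store=Q: violating pairs (5,11), (8,11), (10,11), (11,12) — 4 pairs.
Store=R: all 2 rows agree on Stock — 0 pairs.

4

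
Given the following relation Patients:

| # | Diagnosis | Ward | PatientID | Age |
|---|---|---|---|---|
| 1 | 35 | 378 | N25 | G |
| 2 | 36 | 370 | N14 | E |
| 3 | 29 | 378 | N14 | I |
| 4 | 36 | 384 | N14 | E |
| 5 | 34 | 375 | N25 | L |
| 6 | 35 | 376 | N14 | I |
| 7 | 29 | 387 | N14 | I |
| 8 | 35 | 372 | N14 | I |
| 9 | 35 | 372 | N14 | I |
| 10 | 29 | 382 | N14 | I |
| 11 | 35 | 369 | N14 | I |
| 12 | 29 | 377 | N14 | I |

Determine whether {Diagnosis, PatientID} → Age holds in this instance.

(Diagnosis=35, PatientID=N25): row 1 → Age = G ✓
(Diagnosis=36, PatientID=N14): rows 2, 4 → Age = E, E ✓
(Diagnosis=29, PatientID=N14): rows 3, 7, 10, 12 → Age = I, I, I, I ✓
(Diagnosis=34, PatientID=N25): row 5 → Age = L ✓
(Diagnosis=35, PatientID=N14): rows 6, 8, 9, 11 → Age = I, I, I, I ✓
Every {Diagnosis, PatientID} value is associated with a single Age value, so {Diagnosis, PatientID} → Age holds.

Yes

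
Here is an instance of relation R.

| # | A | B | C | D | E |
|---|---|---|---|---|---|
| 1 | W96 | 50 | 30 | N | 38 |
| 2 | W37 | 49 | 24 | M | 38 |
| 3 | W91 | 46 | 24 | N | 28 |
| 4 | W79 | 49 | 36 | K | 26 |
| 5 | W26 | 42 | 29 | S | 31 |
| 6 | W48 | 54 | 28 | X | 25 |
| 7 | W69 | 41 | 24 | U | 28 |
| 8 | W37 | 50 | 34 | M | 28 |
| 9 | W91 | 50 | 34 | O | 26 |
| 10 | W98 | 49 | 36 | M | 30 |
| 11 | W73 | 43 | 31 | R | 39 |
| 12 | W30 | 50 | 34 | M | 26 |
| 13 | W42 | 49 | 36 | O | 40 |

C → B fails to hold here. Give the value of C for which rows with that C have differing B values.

C=30: row 1 → B = 50 ✓
C=24: rows 2, 3, 7 → B takes values {49, 46, 41} — violation
C=36: rows 4, 10, 13 → B = 49, 49, 49 ✓
C=29: row 5 → B = 42 ✓
C=28: row 6 → B = 54 ✓
C=34: rows 8, 9, 12 → B = 50, 50, 50 ✓
C=31: row 11 → B = 43 ✓
The only C value with inconsistent B is C=24.

24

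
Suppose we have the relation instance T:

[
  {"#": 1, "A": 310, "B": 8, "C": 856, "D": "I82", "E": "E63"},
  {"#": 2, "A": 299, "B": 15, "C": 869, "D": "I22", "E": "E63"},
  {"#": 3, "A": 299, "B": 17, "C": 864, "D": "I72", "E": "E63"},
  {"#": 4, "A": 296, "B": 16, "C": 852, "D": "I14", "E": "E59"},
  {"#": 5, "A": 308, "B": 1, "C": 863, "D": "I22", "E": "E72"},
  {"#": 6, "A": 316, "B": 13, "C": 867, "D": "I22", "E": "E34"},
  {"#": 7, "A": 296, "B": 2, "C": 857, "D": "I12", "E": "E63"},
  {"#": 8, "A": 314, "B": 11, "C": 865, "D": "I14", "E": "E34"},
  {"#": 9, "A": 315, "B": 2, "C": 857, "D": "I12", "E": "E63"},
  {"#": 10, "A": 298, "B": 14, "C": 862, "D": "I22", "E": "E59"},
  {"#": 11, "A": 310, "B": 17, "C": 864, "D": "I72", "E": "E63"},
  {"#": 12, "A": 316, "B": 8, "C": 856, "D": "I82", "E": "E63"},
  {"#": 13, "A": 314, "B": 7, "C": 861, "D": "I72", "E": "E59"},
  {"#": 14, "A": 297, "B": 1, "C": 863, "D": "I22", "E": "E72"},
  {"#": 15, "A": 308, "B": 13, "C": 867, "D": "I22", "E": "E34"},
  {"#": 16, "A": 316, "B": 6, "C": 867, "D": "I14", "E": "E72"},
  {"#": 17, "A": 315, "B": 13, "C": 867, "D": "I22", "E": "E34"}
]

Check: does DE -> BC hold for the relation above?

Yes

(D=I82, E=E63): rows 1, 12 → {B,C} = (8, 856), (8, 856) ✓
(D=I22, E=E63): row 2 → {B,C} = (15, 869) ✓
(D=I72, E=E63): rows 3, 11 → {B,C} = (17, 864), (17, 864) ✓
(D=I14, E=E59): row 4 → {B,C} = (16, 852) ✓
(D=I22, E=E72): rows 5, 14 → {B,C} = (1, 863), (1, 863) ✓
(D=I22, E=E34): rows 6, 15, 17 → {B,C} = (13, 867), (13, 867), (13, 867) ✓
(D=I12, E=E63): rows 7, 9 → {B,C} = (2, 857), (2, 857) ✓
(D=I14, E=E34): row 8 → {B,C} = (11, 865) ✓
(D=I22, E=E59): row 10 → {B,C} = (14, 862) ✓
(D=I72, E=E59): row 13 → {B,C} = (7, 861) ✓
(D=I14, E=E72): row 16 → {B,C} = (6, 867) ✓
Every DE value is associated with a single BC value, so DE -> BC holds.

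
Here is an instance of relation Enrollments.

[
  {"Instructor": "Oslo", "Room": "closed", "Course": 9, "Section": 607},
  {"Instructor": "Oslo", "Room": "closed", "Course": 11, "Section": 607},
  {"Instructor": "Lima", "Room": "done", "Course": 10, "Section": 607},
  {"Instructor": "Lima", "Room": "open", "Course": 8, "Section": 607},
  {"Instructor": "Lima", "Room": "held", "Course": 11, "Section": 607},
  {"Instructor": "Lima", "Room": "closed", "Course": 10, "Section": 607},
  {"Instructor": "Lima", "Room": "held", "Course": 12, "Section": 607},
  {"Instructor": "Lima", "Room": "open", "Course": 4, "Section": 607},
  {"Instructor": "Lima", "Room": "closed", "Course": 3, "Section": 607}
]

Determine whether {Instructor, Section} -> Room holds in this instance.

No

(Instructor=Oslo, Section=607): 2 rows → Room = closed, closed ✓
(Instructor=Lima, Section=607): 7 rows → Room takes values {done, open, held, closed} — violation
Two rows agree on {Instructor, Section} but differ on Room, so {Instructor, Section} -> Room does not hold.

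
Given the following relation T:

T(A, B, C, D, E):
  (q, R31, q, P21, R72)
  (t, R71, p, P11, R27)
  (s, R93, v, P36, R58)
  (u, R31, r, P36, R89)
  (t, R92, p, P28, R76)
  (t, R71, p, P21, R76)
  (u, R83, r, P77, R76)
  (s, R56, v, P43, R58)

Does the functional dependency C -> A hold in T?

Yes

C=q: 1 row → A = q ✓
C=p: 3 rows → A = t, t, t ✓
C=v: 2 rows → A = s, s ✓
C=r: 2 rows → A = u, u ✓
Every C value is associated with a single A value, so C -> A holds.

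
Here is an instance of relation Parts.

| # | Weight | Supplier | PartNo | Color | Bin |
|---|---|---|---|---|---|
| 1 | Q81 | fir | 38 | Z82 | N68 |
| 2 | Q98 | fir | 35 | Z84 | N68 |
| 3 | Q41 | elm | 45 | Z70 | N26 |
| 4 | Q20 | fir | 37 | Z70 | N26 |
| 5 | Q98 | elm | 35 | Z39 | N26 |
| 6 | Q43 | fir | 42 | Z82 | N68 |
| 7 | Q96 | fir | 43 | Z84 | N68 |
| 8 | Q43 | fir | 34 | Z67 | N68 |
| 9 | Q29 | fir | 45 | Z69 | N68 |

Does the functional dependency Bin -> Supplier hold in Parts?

No

Bin=N68: rows 1, 2, 6, 7, 8, 9 → Supplier = fir, fir, fir, fir, fir, fir ✓
Bin=N26: rows 3, 4, 5 → Supplier takes values {elm, fir} — violation
Two rows agree on Bin but differ on Supplier, so Bin -> Supplier does not hold.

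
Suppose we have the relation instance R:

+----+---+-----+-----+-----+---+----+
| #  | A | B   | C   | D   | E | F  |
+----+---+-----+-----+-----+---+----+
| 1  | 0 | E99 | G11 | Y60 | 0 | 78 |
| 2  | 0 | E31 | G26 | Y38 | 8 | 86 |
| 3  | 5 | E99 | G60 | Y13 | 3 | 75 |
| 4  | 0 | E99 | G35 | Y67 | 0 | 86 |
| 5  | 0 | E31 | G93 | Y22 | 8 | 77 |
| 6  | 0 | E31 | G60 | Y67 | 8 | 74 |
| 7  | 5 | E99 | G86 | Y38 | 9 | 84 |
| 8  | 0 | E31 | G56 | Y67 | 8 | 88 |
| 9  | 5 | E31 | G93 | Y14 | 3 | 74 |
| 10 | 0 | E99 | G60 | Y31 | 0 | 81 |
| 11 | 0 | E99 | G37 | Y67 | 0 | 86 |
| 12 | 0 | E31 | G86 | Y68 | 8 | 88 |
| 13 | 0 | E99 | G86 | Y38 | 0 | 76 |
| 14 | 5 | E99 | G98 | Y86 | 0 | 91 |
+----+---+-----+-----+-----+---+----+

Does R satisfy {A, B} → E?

(A=0, B=E99): rows 1, 4, 10, 11, 13 → E = 0, 0, 0, 0, 0 ✓
(A=0, B=E31): rows 2, 5, 6, 8, 12 → E = 8, 8, 8, 8, 8 ✓
(A=5, B=E99): rows 3, 7, 14 → E takes values {3, 9, 0} — violation
(A=5, B=E31): row 9 → E = 3 ✓
Two rows agree on {A, B} but differ on E, so {A, B} → E does not hold.

No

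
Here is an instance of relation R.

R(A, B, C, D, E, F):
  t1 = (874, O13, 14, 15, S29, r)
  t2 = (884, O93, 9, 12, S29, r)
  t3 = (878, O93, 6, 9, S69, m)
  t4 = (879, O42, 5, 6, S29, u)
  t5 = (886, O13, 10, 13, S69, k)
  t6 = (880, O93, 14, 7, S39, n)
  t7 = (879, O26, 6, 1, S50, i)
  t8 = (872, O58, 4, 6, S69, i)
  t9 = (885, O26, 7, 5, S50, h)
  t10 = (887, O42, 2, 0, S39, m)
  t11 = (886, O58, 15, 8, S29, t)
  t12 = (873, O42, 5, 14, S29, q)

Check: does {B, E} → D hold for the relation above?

(B=O13, E=S29): row 1 → D = 15 ✓
(B=O93, E=S29): row 2 → D = 12 ✓
(B=O93, E=S69): row 3 → D = 9 ✓
(B=O42, E=S29): rows 4, 12 → D takes values {6, 14} — violation
(B=O13, E=S69): row 5 → D = 13 ✓
(B=O93, E=S39): row 6 → D = 7 ✓
(B=O26, E=S50): rows 7, 9 → D takes values {1, 5} — violation
(B=O58, E=S69): row 8 → D = 6 ✓
(B=O42, E=S39): row 10 → D = 0 ✓
(B=O58, E=S29): row 11 → D = 8 ✓
Two rows agree on {B, E} but differ on D, so {B, E} → D does not hold.

No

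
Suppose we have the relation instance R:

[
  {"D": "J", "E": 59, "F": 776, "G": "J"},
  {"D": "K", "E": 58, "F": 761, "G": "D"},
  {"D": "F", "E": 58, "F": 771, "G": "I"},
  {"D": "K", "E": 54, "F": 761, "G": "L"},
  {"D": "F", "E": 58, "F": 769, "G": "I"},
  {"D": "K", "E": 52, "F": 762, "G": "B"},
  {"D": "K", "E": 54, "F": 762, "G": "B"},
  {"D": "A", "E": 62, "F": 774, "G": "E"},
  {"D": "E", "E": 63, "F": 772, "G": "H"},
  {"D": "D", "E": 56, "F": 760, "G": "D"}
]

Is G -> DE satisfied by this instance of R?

No

G=J: 1 row → {D,E} = (J, 59) ✓
G=D: 2 rows → {D,E} takes values {(K, 58), (D, 56)} — violation
G=I: 2 rows → {D,E} = (F, 58), (F, 58) ✓
G=L: 1 row → {D,E} = (K, 54) ✓
G=B: 2 rows → {D,E} takes values {(K, 52), (K, 54)} — violation
G=E: 1 row → {D,E} = (A, 62) ✓
G=H: 1 row → {D,E} = (E, 63) ✓
Two rows agree on G but differ on DE, so G -> DE does not hold.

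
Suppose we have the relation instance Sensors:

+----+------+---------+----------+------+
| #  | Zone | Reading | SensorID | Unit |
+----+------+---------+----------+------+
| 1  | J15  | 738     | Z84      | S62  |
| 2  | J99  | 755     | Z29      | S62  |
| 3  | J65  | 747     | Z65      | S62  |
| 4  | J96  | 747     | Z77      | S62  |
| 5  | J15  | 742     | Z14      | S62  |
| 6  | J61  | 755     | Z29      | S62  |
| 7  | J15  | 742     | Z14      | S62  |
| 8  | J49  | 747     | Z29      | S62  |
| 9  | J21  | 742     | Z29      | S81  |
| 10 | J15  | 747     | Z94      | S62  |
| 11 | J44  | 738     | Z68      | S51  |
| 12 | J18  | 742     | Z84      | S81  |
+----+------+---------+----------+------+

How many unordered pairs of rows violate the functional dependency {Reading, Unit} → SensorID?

(Reading=755, Unit=S62): all 2 rows agree on SensorID — 0 pairs.
(Reading=747, Unit=S62): violating pairs (3,4), (3,8), (3,10), (4,8), (4,10), (8,10) — 6 pairs.
(Reading=742, Unit=S62): all 2 rows agree on SensorID — 0 pairs.
(Reading=742, Unit=S81): violating pairs (9,12) — 1 pair.

7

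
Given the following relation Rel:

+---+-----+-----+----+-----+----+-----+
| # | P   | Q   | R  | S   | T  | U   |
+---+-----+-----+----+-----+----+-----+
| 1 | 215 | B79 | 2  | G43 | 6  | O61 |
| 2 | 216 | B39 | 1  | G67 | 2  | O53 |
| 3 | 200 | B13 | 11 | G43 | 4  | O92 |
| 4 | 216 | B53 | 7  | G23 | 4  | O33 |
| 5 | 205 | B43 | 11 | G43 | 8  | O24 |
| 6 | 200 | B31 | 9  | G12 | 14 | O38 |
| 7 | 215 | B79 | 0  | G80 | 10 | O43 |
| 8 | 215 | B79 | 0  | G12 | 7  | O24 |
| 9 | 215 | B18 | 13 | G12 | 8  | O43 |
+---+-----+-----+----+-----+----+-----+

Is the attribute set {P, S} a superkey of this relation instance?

No

Rows 8 and 9 have the same {P, S} value (P=215, S=G12) but are distinct tuples, so {P, S} does not determine every attribute — not a superkey.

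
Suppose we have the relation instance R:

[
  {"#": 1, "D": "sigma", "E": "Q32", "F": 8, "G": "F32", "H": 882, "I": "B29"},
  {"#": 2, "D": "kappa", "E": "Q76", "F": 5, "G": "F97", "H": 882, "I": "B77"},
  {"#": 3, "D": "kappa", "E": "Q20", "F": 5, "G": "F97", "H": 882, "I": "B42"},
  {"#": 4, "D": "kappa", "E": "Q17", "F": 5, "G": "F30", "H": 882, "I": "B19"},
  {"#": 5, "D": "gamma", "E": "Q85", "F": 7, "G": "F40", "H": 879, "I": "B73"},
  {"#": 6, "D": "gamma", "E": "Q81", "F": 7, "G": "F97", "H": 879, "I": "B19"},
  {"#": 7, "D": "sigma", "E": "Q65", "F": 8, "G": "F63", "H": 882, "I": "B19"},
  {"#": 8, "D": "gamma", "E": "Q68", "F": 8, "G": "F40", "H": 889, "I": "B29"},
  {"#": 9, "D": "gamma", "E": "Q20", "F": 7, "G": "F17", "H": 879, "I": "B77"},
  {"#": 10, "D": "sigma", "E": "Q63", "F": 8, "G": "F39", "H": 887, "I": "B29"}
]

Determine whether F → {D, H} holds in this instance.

No

F=8: rows 1, 7, 8, 10 → {D,H} takes values {(sigma, 882), (gamma, 889), (sigma, 887)} — violation
F=5: rows 2, 3, 4 → {D,H} = (kappa, 882), (kappa, 882), (kappa, 882) ✓
F=7: rows 5, 6, 9 → {D,H} = (gamma, 879), (gamma, 879), (gamma, 879) ✓
Two rows agree on F but differ on {D, H}, so F → {D, H} does not hold.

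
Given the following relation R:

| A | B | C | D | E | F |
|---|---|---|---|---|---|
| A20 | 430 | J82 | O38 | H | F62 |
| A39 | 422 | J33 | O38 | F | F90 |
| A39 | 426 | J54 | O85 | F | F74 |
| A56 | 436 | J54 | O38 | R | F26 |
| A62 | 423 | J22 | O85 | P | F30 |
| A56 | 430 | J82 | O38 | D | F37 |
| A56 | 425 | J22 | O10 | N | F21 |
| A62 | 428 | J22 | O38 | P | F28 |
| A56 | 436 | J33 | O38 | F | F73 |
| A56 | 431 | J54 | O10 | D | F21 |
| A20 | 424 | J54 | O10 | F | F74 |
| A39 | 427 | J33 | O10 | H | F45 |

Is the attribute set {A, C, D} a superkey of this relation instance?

Yes

All 12 rows have distinct {A, C, D} values, so {A, C, D} → (all attributes) holds and {A, C, D} is a superkey.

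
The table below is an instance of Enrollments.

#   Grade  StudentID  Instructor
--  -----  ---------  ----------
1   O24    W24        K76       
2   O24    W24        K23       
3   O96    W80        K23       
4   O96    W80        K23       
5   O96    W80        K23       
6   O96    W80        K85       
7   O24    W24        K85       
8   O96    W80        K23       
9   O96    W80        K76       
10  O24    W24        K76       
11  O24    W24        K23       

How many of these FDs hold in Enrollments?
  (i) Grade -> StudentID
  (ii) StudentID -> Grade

(i) Grade -> StudentID: every LHS value maps to a single RHS value — holds.
(ii) StudentID -> Grade: every LHS value maps to a single RHS value — holds.
2 of the 2 dependencies hold.

2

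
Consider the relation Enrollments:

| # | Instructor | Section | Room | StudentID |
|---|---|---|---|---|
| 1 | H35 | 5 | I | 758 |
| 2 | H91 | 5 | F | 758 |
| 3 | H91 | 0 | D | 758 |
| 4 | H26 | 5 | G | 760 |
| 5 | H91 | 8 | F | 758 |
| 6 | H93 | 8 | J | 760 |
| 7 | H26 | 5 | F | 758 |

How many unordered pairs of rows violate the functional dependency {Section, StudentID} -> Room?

2

(Section=5, StudentID=758): violating pairs (1,2), (1,7) — 2 pairs.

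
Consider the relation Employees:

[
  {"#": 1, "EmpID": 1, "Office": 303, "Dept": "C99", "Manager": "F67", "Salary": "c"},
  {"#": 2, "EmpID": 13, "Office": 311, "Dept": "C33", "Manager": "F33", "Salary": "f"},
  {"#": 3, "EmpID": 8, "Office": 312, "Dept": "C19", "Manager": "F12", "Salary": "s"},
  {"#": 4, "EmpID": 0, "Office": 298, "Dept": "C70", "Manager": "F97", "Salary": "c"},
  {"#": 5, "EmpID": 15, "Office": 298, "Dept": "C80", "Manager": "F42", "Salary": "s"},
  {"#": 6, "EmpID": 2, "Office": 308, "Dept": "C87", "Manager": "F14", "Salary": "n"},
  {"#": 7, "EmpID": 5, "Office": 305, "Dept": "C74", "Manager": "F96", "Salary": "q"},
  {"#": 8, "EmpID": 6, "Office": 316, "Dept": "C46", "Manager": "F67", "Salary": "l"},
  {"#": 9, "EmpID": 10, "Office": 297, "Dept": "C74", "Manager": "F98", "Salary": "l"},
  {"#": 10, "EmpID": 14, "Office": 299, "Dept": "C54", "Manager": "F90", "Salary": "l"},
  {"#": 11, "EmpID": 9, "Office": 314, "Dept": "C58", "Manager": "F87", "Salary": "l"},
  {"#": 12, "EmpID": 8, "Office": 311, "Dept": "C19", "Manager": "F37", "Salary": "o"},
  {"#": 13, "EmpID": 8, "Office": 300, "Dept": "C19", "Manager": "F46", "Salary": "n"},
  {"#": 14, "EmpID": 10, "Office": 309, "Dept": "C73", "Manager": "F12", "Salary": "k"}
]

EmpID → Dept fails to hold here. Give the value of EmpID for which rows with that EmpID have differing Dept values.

10

EmpID=1: row 1 → Dept = C99 ✓
EmpID=13: row 2 → Dept = C33 ✓
EmpID=8: rows 3, 12, 13 → Dept = C19, C19, C19 ✓
EmpID=0: row 4 → Dept = C70 ✓
EmpID=15: row 5 → Dept = C80 ✓
EmpID=2: row 6 → Dept = C87 ✓
EmpID=5: row 7 → Dept = C74 ✓
EmpID=6: row 8 → Dept = C46 ✓
EmpID=10: rows 9, 14 → Dept takes values {C74, C73} — violation
EmpID=14: row 10 → Dept = C54 ✓
EmpID=9: row 11 → Dept = C58 ✓
The only EmpID value with inconsistent Dept is EmpID=10.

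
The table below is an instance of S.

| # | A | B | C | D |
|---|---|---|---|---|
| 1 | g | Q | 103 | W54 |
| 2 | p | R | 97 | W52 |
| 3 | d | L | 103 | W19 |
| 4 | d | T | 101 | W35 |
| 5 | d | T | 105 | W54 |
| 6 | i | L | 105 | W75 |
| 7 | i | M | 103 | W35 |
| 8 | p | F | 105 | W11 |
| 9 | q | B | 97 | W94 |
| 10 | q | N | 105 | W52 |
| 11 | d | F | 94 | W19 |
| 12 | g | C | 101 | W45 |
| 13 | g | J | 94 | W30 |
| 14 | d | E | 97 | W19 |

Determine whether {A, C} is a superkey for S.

All 14 rows have distinct {A, C} values, so {A, C} → (all attributes) holds and {A, C} is a superkey.

Yes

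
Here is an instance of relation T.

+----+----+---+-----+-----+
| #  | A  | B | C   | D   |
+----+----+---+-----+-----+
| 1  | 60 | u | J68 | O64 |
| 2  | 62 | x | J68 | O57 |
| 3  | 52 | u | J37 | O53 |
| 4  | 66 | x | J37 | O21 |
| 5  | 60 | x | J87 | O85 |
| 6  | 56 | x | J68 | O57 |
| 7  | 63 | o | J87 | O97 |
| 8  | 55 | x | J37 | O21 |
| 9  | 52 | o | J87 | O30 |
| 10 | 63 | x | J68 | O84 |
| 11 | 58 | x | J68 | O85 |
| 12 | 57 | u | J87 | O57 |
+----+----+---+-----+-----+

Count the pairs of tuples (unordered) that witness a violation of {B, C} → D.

6

(B=x, C=J68): violating pairs (2,10), (2,11), (6,10), (6,11), (10,11) — 5 pairs.
(B=x, C=J37): all 2 rows agree on D — 0 pairs.
(B=o, C=J87): violating pairs (7,9) — 1 pair.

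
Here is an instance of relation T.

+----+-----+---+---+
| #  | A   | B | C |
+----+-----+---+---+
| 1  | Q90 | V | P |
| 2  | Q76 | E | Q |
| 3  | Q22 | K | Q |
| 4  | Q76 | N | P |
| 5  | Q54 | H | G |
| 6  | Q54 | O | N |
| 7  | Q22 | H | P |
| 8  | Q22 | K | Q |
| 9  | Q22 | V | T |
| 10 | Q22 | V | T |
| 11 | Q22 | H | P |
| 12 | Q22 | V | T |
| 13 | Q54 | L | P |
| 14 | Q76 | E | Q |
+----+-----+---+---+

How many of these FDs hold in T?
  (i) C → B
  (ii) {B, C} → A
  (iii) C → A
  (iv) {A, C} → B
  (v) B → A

2

(i) C → B: C=P: rows 1, 4, 7, 11, 13 → B takes values {V, N, H, L} — violation; C=Q: rows 2, 3, 8, 14 → B takes values {E, K} — violation — fails.
(ii) {B, C} → A: every LHS value maps to a single RHS value — holds.
(iii) C → A: C=P: rows 1, 4, 7, 11, 13 → A takes values {Q90, Q76, Q22, Q54} — violation; C=Q: rows 2, 3, 8, 14 → A takes values {Q76, Q22} — violation — fails.
(iv) {A, C} → B: every LHS value maps to a single RHS value — holds.
(v) B → A: B=V: rows 1, 9, 10, 12 → A takes values {Q90, Q22} — violation; B=H: rows 5, 7, 11 → A takes values {Q54, Q22} — violation — fails.
2 of the 5 dependencies hold.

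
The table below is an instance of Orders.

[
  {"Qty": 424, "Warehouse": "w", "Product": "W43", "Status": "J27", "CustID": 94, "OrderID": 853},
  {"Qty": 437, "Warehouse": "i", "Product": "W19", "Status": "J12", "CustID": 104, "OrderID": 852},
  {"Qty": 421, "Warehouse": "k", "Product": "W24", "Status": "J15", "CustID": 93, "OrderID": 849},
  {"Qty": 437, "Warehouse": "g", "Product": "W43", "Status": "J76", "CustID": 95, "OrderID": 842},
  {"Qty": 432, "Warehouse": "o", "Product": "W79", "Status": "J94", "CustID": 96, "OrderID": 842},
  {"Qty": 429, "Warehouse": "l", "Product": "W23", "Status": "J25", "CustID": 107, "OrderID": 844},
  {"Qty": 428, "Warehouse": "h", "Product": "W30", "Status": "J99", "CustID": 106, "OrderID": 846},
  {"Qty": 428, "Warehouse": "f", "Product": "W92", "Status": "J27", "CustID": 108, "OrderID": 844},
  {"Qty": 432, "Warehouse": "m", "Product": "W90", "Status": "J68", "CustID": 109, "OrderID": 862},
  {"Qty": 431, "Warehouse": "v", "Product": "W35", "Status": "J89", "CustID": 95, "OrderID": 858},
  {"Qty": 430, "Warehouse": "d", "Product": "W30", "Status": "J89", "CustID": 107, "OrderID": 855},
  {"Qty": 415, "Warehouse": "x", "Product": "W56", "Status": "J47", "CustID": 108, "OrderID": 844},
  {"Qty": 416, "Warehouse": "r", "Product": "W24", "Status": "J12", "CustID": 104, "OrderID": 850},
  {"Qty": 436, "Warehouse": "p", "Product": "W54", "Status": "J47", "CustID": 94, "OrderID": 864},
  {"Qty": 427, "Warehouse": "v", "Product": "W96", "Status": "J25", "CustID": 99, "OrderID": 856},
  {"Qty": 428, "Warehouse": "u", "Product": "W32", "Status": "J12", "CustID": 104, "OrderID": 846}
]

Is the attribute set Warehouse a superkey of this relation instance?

Two distinct rows share Warehouse=v, so Warehouse does not determine every attribute — not a superkey.

No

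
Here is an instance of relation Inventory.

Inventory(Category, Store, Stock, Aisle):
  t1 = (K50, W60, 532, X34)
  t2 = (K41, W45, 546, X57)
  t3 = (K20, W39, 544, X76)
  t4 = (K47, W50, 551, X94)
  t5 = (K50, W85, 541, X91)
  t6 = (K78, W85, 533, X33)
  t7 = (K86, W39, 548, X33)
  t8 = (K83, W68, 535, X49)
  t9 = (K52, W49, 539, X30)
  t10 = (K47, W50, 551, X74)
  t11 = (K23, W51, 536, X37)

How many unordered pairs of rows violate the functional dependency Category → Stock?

1

Category=K50: violating pairs (1,5) — 1 pair.
Category=K47: all 2 rows agree on Stock — 0 pairs.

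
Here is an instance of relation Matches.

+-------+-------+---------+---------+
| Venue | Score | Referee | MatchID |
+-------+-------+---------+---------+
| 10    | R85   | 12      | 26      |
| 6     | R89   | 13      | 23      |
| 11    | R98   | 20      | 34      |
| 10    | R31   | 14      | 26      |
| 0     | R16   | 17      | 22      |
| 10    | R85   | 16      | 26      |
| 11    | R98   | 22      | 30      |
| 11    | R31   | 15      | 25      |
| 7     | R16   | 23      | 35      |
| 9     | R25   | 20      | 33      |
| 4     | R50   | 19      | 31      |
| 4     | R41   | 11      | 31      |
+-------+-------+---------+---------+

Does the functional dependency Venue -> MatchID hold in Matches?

Venue=10: 3 rows → MatchID = 26, 26, 26 ✓
Venue=6: 1 row → MatchID = 23 ✓
Venue=11: 3 rows → MatchID takes values {34, 30, 25} — violation
Venue=0: 1 row → MatchID = 22 ✓
Venue=7: 1 row → MatchID = 35 ✓
Venue=9: 1 row → MatchID = 33 ✓
Venue=4: 2 rows → MatchID = 31, 31 ✓
Two rows agree on Venue but differ on MatchID, so Venue -> MatchID does not hold.

No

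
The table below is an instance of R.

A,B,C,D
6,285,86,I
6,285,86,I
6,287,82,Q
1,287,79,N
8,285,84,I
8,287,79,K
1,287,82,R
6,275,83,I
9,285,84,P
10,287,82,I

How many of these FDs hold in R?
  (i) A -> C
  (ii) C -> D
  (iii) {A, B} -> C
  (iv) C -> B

(i) A -> C: A=6: 4 rows → C takes values {86, 82, 83} — violation; A=1: 2 rows → C takes values {79, 82} — violation; A=8: 2 rows → C takes values {84, 79} — violation — fails.
(ii) C -> D: C=82: 3 rows → D takes values {Q, R, I} — violation; C=79: 2 rows → D takes values {N, K} — violation; C=84: 2 rows → D takes values {I, P} — violation — fails.
(iii) {A, B} -> C: (A=1, B=287): 2 rows → C takes values {79, 82} — violation — fails.
(iv) C -> B: every LHS value maps to a single RHS value — holds.
1 of the 4 dependencies holds.

1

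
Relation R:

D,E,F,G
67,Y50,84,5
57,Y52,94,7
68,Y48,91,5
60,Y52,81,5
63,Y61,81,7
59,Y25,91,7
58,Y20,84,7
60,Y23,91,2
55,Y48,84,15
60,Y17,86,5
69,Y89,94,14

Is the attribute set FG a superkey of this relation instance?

All 11 rows have distinct FG values, so FG → (all attributes) holds and FG is a superkey.

Yes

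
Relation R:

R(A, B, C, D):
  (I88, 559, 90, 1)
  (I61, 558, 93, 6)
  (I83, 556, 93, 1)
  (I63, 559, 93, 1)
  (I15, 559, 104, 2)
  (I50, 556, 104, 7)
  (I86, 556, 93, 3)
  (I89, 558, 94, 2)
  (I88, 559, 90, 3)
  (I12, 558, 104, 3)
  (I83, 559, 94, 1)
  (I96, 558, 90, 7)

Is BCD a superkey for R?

All 12 rows have distinct BCD values, so BCD → (all attributes) holds and BCD is a superkey.

Yes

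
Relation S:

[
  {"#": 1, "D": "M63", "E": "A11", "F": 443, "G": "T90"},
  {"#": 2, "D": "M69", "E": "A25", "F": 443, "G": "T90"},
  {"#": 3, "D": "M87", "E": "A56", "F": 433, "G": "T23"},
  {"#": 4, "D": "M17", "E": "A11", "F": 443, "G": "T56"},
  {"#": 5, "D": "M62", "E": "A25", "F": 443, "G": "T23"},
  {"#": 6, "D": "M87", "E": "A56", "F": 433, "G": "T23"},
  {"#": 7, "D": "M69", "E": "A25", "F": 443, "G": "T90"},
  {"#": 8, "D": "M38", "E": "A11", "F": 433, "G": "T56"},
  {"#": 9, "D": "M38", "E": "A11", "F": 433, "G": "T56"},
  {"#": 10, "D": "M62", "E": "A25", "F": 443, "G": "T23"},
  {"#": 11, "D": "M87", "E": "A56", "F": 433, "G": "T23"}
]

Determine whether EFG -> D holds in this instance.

(E=A11, F=443, G=T90): row 1 → D = M63 ✓
(E=A25, F=443, G=T90): rows 2, 7 → D = M69, M69 ✓
(E=A56, F=433, G=T23): rows 3, 6, 11 → D = M87, M87, M87 ✓
(E=A11, F=443, G=T56): row 4 → D = M17 ✓
(E=A25, F=443, G=T23): rows 5, 10 → D = M62, M62 ✓
(E=A11, F=433, G=T56): rows 8, 9 → D = M38, M38 ✓
Every EFG value is associated with a single D value, so EFG -> D holds.

Yes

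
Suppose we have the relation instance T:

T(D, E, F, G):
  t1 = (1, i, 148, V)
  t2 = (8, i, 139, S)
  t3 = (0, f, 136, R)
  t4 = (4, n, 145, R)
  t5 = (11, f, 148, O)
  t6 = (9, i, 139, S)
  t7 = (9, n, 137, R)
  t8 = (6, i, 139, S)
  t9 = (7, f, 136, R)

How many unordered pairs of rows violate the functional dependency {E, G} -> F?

1

(E=i, G=S): all 3 rows agree on F — 0 pairs.
(E=f, G=R): all 2 rows agree on F — 0 pairs.
(E=n, G=R): violating pairs (4,7) — 1 pair.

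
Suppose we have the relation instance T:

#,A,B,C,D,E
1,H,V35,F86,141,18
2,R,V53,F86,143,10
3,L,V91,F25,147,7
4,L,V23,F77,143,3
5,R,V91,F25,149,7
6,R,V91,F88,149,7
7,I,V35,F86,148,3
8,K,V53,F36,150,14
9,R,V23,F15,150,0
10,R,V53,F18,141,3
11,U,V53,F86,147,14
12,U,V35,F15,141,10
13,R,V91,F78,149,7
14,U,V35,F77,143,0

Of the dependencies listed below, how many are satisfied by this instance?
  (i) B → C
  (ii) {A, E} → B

1

(i) B → C: B=V35: rows 1, 7, 12, 14 → C takes values {F86, F15, F77} — violation; B=V53: rows 2, 8, 10, 11 → C takes values {F86, F36, F18} — violation; B=V91: rows 3, 5, 6, 13 → C takes values {F25, F88, F78} — violation; B=V23: rows 4, 9 → C takes values {F77, F15} — violation — fails.
(ii) {A, E} → B: every LHS value maps to a single RHS value — holds.
1 of the 2 dependencies holds.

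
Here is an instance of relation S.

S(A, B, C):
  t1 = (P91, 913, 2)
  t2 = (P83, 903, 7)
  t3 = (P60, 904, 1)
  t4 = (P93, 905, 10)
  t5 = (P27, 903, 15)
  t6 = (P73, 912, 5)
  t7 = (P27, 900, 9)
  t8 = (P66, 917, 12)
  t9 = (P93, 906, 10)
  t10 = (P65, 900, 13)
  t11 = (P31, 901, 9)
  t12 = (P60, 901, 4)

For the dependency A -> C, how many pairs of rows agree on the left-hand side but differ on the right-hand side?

A=P60: violating pairs (3,12) — 1 pair.
A=P93: all 2 rows agree on C — 0 pairs.
A=P27: violating pairs (5,7) — 1 pair.

2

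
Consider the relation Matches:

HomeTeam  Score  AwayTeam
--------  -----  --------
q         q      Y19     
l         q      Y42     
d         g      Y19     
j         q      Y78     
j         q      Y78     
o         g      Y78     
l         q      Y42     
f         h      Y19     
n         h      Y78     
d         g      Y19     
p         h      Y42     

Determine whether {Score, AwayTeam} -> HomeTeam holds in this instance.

(Score=q, AwayTeam=Y19): 1 row → HomeTeam = q ✓
(Score=q, AwayTeam=Y42): 2 rows → HomeTeam = l, l ✓
(Score=g, AwayTeam=Y19): 2 rows → HomeTeam = d, d ✓
(Score=q, AwayTeam=Y78): 2 rows → HomeTeam = j, j ✓
(Score=g, AwayTeam=Y78): 1 row → HomeTeam = o ✓
(Score=h, AwayTeam=Y19): 1 row → HomeTeam = f ✓
(Score=h, AwayTeam=Y78): 1 row → HomeTeam = n ✓
(Score=h, AwayTeam=Y42): 1 row → HomeTeam = p ✓
Every {Score, AwayTeam} value is associated with a single HomeTeam value, so {Score, AwayTeam} -> HomeTeam holds.

Yes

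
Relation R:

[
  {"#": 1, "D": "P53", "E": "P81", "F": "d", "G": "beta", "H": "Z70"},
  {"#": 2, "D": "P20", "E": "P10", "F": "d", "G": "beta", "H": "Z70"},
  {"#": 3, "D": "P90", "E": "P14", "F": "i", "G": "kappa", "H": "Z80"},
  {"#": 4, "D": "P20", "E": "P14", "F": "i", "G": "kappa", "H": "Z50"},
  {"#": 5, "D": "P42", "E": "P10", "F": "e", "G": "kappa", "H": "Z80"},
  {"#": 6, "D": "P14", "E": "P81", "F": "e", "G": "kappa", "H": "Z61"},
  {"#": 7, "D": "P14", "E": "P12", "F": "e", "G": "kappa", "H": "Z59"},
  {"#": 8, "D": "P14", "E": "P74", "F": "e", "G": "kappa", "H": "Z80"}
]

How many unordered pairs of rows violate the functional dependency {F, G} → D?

5

(F=d, G=beta): violating pairs (1,2) — 1 pair.
(F=i, G=kappa): violating pairs (3,4) — 1 pair.
(F=e, G=kappa): violating pairs (5,6), (5,7), (5,8) — 3 pairs.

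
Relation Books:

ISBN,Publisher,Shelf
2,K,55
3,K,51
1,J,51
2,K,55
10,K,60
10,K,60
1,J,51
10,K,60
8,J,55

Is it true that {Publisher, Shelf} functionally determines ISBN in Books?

Yes

(Publisher=K, Shelf=55): 2 rows → ISBN = 2, 2 ✓
(Publisher=K, Shelf=51): 1 row → ISBN = 3 ✓
(Publisher=J, Shelf=51): 2 rows → ISBN = 1, 1 ✓
(Publisher=K, Shelf=60): 3 rows → ISBN = 10, 10, 10 ✓
(Publisher=J, Shelf=55): 1 row → ISBN = 8 ✓
Every {Publisher, Shelf} value is associated with a single ISBN value, so {Publisher, Shelf} → ISBN holds.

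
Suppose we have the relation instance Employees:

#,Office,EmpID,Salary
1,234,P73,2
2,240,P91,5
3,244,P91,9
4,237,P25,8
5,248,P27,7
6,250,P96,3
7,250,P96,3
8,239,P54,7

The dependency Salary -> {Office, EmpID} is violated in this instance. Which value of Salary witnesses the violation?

7

Salary=2: row 1 → {Office,EmpID} = (234, P73) ✓
Salary=5: row 2 → {Office,EmpID} = (240, P91) ✓
Salary=9: row 3 → {Office,EmpID} = (244, P91) ✓
Salary=8: row 4 → {Office,EmpID} = (237, P25) ✓
Salary=7: rows 5, 8 → {Office,EmpID} takes values {(248, P27), (239, P54)} — violation
Salary=3: rows 6, 7 → {Office,EmpID} = (250, P96), (250, P96) ✓
The only Salary value with inconsistent RHS is Salary=7.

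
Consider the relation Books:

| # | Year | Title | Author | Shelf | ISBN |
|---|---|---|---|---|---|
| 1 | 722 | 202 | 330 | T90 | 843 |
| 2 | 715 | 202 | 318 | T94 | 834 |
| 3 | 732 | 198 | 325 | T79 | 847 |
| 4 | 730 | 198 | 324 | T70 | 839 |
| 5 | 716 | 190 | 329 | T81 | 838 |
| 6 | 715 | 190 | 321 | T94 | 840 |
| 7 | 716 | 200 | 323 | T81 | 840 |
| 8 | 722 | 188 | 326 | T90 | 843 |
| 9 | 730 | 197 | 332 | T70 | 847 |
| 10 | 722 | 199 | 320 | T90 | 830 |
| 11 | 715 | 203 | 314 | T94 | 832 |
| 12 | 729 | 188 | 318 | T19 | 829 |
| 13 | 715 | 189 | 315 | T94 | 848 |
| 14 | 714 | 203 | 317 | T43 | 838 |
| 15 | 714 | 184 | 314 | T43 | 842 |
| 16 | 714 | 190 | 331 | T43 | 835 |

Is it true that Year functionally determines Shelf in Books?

Year=722: rows 1, 8, 10 → Shelf = T90, T90, T90 ✓
Year=715: rows 2, 6, 11, 13 → Shelf = T94, T94, T94, T94 ✓
Year=732: row 3 → Shelf = T79 ✓
Year=730: rows 4, 9 → Shelf = T70, T70 ✓
Year=716: rows 5, 7 → Shelf = T81, T81 ✓
Year=729: row 12 → Shelf = T19 ✓
Year=714: rows 14, 15, 16 → Shelf = T43, T43, T43 ✓
Every Year value is associated with a single Shelf value, so Year → Shelf holds.

Yes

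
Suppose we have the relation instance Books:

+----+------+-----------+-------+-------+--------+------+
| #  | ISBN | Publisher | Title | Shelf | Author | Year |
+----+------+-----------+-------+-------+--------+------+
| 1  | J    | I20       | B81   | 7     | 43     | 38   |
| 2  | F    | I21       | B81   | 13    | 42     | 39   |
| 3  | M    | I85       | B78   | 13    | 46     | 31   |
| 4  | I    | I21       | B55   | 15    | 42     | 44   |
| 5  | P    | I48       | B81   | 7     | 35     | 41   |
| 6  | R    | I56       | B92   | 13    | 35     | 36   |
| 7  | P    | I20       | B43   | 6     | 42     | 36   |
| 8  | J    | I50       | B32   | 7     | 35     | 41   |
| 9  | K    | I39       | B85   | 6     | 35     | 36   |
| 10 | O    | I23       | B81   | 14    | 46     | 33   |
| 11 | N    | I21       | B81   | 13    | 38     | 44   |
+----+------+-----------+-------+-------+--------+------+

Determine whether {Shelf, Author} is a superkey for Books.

Rows 5 and 8 have the same {Shelf, Author} value (Shelf=7, Author=35) but are distinct tuples, so {Shelf, Author} does not determine every attribute — not a superkey.

No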